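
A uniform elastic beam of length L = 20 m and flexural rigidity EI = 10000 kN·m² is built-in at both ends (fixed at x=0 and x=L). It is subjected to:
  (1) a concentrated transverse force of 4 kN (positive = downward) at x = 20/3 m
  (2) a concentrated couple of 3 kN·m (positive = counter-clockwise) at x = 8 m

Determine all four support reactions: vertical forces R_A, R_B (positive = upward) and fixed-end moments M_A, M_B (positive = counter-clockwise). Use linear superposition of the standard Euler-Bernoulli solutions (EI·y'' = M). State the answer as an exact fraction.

R_A = 10729/3375 kN, M_A = 8243/675 kN·m, R_B = 2771/3375 kN, M_B = -3352/675 kN·m

Load 1 — point force P=4 kN at a=20/3 m (b=L-a=40/3):
  R_A = Pb²(3a+b)/L³ = 4·(40/3)²·(3·(20/3)+(40/3))/20³ = 80/27 kN
  M_A = Pab²/L² = 4·(20/3)·(40/3)²/20² = 320/27 kN·m
  R_B = Pa²(a+3b)/L³ = 4·(20/3)²·((20/3)+3·(40/3))/20³ = 28/27 kN
  M_B = -Pa²b/L² = -4·(20/3)²·(40/3)/20² = -160/27 kN·m
Load 2 — applied couple M₀=3 kN·m at a=8 m (b=L-a=12):
  R_A = 6M₀ab/L³ = 6·3·8·12/20³ = 27/125 kN
  M_A = M₀b(2a-b)/L² = 3·12·(2·8-12)/20² = 9/25 kN·m
  R_B = -6M₀ab/L³ = -6·3·8·12/20³ = -27/125 kN
  M_B = M₀a(2b-a)/L² = 3·8·(2·12-8)/20² = 24/25 kN·m
Superposition: R_A = 10729/3375 kN, M_A = 8243/675 kN·m, R_B = 2771/3375 kN, M_B = -3352/675 kN·m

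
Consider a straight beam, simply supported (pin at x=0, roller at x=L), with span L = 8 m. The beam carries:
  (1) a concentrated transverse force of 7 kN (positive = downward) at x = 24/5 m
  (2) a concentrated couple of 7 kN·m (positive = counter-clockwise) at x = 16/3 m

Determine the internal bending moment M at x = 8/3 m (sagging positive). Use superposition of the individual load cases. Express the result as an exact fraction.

Load 1 — point force P=7 kN at a=24/5 m (b=L-a=16/5):
  M_1 = Pbx/L  [x≤a] = 7·(16/5)·(8/3)/8 = 112/15 kN·m
Load 2 — applied couple M₀=7 kN·m at a=16/3 m (b=L-a=8/3):
  M_2 = M₀x/L  [x≤a] = 7·(8/3)/8 = 7/3 kN·m
Superposition: M = Σ M_i = 49/5 kN·m ≈ 9.800000 kN·m

M(8/3) = 49/5 kN·m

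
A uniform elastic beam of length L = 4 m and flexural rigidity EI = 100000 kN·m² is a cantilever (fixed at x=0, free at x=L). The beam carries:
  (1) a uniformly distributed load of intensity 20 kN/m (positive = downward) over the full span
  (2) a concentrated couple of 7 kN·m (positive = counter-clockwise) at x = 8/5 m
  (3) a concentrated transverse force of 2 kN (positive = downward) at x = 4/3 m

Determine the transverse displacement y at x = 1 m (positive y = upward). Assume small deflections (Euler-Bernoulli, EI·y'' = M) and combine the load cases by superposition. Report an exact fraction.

y(1) = -13/20000 m

Load 1 — uniform load w=20 kN/m over full span:
  y_1 = -wx²(x²-4Lx+6L²)/(24EI) = -20·1²·(1²-4·4·1+6·4²)/(24·100000) = -27/40000 m
Load 2 — applied couple M₀=7 kN·m at a=8/5 m (b=L-a=12/5):
  y_2 = M₀x²/(2EI)  [x≤a] = 7·1²/(2·100000) = 7/200000 m
Load 3 — point force P=2 kN at a=4/3 m (b=L-a=8/3):
  y_3 = -Px²(3a-x)/(6EI)  [x≤a] = -2·1²·(3·(4/3)-1)/(6·100000) = -1/100000 m
Superposition: y = Σ y_i = -13/20000 m ≈ -0.000650 m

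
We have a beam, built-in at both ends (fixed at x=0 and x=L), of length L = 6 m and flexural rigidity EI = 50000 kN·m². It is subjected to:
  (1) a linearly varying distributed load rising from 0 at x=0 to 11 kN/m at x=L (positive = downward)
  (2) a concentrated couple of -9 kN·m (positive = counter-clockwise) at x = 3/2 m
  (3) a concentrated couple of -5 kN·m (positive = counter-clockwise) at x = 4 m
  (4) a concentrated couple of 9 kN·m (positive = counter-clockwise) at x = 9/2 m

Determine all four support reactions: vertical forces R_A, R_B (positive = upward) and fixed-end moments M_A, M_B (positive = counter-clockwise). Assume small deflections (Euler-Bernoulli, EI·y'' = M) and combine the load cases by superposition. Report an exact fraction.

R_A = 791/90 kN, M_A = 481/30 kN·m, R_B = 2179/90 kN, M_B = -243/10 kN·m

Load 1 — triangular load w₀=11 kN/m (0→w₀ over full span):
  R_A = 3w₀L/20 = 3·11·6/20 = 99/10 kN
  M_A = w₀L²/30 = 11·6²/30 = 66/5 kN·m
  R_B = 7w₀L/20 = 7·11·6/20 = 231/10 kN
  M_B = -w₀L²/20 = -11·6²/20 = -99/5 kN·m
Load 2 — applied couple M₀=-9 kN·m at a=3/2 m (b=L-a=9/2):
  R_A = 6M₀ab/L³ = 6·(-9)·(3/2)·(9/2)/6³ = -27/16 kN
  M_A = M₀b(2a-b)/L² = (-9)·(9/2)·(2·(3/2)-(9/2))/6² = 27/16 kN·m
  R_B = -6M₀ab/L³ = -6·(-9)·(3/2)·(9/2)/6³ = 27/16 kN
  M_B = M₀a(2b-a)/L² = (-9)·(3/2)·(2·(9/2)-(3/2))/6² = -45/16 kN·m
Load 3 — applied couple M₀=-5 kN·m at a=4 m (b=L-a=2):
  R_A = 6M₀ab/L³ = 6·(-5)·4·2/6³ = -10/9 kN
  M_A = M₀b(2a-b)/L² = (-5)·2·(2·4-2)/6² = -5/3 kN·m
  R_B = -6M₀ab/L³ = -6·(-5)·4·2/6³ = 10/9 kN
  M_B = M₀a(2b-a)/L² = (-5)·4·(2·2-4)/6² = 0 kN·m
Load 4 — applied couple M₀=9 kN·m at a=9/2 m (b=L-a=3/2):
  R_A = 6M₀ab/L³ = 6·9·(9/2)·(3/2)/6³ = 27/16 kN
  M_A = M₀b(2a-b)/L² = 9·(3/2)·(2·(9/2)-(3/2))/6² = 45/16 kN·m
  R_B = -6M₀ab/L³ = -6·9·(9/2)·(3/2)/6³ = -27/16 kN
  M_B = M₀a(2b-a)/L² = 9·(9/2)·(2·(3/2)-(9/2))/6² = -27/16 kN·m
Superposition: R_A = 791/90 kN, M_A = 481/30 kN·m, R_B = 2179/90 kN, M_B = -243/10 kN·m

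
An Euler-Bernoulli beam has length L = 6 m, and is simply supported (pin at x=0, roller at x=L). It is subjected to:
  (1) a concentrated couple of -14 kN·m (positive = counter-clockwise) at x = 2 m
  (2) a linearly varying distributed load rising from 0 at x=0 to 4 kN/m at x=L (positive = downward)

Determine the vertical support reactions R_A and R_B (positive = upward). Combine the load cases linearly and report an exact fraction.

Load 1 — applied couple M₀=-14 kN·m at a=2 m (b=L-a=4):
  R_A = M₀/L = (-14)/6 = -7/3 kN
  R_B = -M₀/L = -(-14)/6 = 7/3 kN
Load 2 — triangular load w₀=4 kN/m (0→w₀ over full span):
  R_A = w₀L/6 = 4·6/6 = 4 kN
  R_B = w₀L/3 = 4·6/3 = 8 kN
Superposition: R_A = 5/3 kN, R_B = 31/3 kN

R_A = 5/3 kN, R_B = 31/3 kN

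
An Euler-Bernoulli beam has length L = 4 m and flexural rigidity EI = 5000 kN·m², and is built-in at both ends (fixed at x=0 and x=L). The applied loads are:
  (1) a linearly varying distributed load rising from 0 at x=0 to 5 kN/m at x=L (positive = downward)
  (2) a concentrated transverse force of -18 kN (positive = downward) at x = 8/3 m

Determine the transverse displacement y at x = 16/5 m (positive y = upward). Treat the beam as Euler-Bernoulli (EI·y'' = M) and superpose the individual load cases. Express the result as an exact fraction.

Load 1 — triangular load w₀=5 kN/m (0→w₀ over full span):
  y_1 = -w₀x²(L-x)²(x+2L)/(120LEI) = -5·(16/5)²·(4-(16/5))²·((16/5)+2·4)/(120·4·5000) = -896/5859375 m
Load 2 — point force P=-18 kN at a=8/3 m (b=L-a=4/3):
  y_2 = -Pa²(L-x)²(3bL-(3b+a)(L-x))/(6L³EI)  [x>a] = -(-18)·(8/3)²·(4-(16/5))²·(3·(4/3)·4-(3·(4/3)+(8/3))·(4-(16/5)))/(6·4³·5000) = 64/140625 m
Superposition: y = Σ y_i = 5312/17578125 m ≈ 0.000302 m

y(16/5) = 5312/17578125 m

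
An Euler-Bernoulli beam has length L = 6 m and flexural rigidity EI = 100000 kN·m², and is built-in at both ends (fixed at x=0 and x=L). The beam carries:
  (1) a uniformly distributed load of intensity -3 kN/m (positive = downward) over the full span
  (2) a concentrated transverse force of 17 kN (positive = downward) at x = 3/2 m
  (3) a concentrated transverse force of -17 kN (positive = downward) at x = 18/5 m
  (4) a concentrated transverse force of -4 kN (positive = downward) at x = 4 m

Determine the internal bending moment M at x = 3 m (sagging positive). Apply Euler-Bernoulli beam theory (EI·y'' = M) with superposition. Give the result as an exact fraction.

M(3) = -12967/1200 kN·m

Load 1 — uniform load w=-3 kN/m over full span:
  M_1 = wLx/2 - wL²/12 - wx²/2 = (-3)·6·3/2 - (-3)·6²/12 - (-3)·3²/2 = -9/2 kN·m
Load 2 — point force P=17 kN at a=3/2 m (b=L-a=9/2):
  M_2 = Pa²(a+3b)(L-x)/L³ - Pa²b/L²  [x>a] = 17·(3/2)²·((3/2)+3·(9/2))·(6-3)/6³ - 17·(3/2)²·(9/2)/6² = 51/16 kN·m
Load 3 — point force P=-17 kN at a=18/5 m (b=L-a=12/5):
  M_3 = Pb²(3a+b)x/L³ - Pab²/L²  [x≤a] = (-17)·(12/5)²·(3·(18/5)+(12/5))·3/6³ - (-17)·(18/5)·(12/5)²/6² = -204/25 kN·m
Load 4 — point force P=-4 kN at a=4 m (b=L-a=2):
  M_4 = Pb²(3a+b)x/L³ - Pab²/L²  [x≤a] = (-4)·2²·(3·4+2)·3/6³ - (-4)·4·2²/6² = -4/3 kN·m
Superposition: M = Σ M_i = -12967/1200 kN·m ≈ -10.805833 kN·m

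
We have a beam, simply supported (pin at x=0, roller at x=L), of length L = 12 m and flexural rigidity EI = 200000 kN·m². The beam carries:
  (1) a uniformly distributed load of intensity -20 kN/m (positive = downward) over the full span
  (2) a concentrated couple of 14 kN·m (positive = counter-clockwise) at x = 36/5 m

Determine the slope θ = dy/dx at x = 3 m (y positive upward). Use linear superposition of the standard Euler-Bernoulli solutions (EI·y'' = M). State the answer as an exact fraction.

Load 1 — uniform load w=-20 kN/m over full span:
  θ_1 = -w(L³-6Lx²+4x³)/(24EI) = -(-20)·(12³-6·12·3²+4·3³)/(24·200000) = 99/20000 rad
Load 2 — applied couple M₀=14 kN·m at a=36/5 m (b=L-a=24/5):
  θ_2 = (M₀x²/(2L)+C₁)/EI  [x≤a] with C₁=M₀(3b²-L²)/(6L)=-364/25 = (14·3²/(2·12)+(-364/25))/200000 = -931/20000000 rad
Superposition: θ = Σ θ_i = 98069/20000000 rad ≈ 0.004903 rad

θ(3) = 98069/20000000 rad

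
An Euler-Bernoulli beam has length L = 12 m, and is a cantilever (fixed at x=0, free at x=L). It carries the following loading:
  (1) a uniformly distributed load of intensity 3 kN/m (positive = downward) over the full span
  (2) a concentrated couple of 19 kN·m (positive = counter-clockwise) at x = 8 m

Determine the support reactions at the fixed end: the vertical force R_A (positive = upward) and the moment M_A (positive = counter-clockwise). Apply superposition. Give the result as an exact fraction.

R_A = 36 kN, M_A = 197 kN·m

Load 1 — uniform load w=3 kN/m over full span:
  R_A = wL = 3·12 = 36 kN
  M_A = wL²/2 = 3·12²/2 = 216 kN·m
Load 2 — applied couple M₀=19 kN·m at a=8 m (b=L-a=4):
  R_A = 0 kN
  M_A = -M₀ = -19 kN·m
Superposition: R_A = 36 kN, M_A = 197 kN·m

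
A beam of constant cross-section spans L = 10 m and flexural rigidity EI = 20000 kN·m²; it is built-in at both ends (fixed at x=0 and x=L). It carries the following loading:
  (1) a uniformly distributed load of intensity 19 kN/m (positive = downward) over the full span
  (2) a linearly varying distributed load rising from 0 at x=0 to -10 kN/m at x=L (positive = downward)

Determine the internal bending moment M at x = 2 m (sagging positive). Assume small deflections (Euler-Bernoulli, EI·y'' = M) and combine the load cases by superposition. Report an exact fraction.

Load 1 — uniform load w=19 kN/m over full span:
  M_1 = wLx/2 - wL²/12 - wx²/2 = 19·10·2/2 - 19·10²/12 - 19·2²/2 = -19/3 kN·m
Load 2 — triangular load w₀=-10 kN/m (0→w₀ over full span):
  M_2 = 3w₀Lx/20 - w₀L²/30 - w₀x³/(6L) = 3·(-10)·10·2/20 - (-10)·10²/30 - (-10)·2³/(6·10) = 14/3 kN·m
Superposition: M = Σ M_i = -5/3 kN·m ≈ -1.666667 kN·m

M(2) = -5/3 kN·m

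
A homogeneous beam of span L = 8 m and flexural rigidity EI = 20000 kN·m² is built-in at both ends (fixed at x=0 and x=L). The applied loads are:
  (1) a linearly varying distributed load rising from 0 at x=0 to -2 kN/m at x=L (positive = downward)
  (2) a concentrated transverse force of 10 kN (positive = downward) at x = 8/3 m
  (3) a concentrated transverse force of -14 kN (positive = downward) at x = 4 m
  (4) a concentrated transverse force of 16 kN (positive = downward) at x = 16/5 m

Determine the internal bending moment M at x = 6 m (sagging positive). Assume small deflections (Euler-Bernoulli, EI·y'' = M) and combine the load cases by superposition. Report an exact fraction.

M(6) = -9781/3375 kN·m

Load 1 — triangular load w₀=-2 kN/m (0→w₀ over full span):
  M_1 = 3w₀Lx/20 - w₀L²/30 - w₀x³/(6L) = 3·(-2)·8·6/20 - (-2)·8²/30 - (-2)·6³/(6·8) = -17/15 kN·m
Load 2 — point force P=10 kN at a=8/3 m (b=L-a=16/3):
  M_2 = Pa²(a+3b)(L-x)/L³ - Pa²b/L²  [x>a] = 10·(8/3)²·((8/3)+3·(16/3))·(8-6)/8³ - 10·(8/3)²·(16/3)/8² = -20/27 kN·m
Load 3 — point force P=-14 kN at a=4 m (b=L-a=4):
  M_3 = Pa²(a+3b)(L-x)/L³ - Pa²b/L²  [x>a] = (-14)·4²·(4+3·4)·(8-6)/8³ - (-14)·4²·4/8² = 0 kN·m
Load 4 — point force P=16 kN at a=16/5 m (b=L-a=24/5):
  M_4 = Pa²(a+3b)(L-x)/L³ - Pa²b/L²  [x>a] = 16·(16/5)²·((16/5)+3·(24/5))·(8-6)/8³ - 16·(16/5)²·(24/5)/8² = -128/125 kN·m
Superposition: M = Σ M_i = -9781/3375 kN·m ≈ -2.898074 kN·m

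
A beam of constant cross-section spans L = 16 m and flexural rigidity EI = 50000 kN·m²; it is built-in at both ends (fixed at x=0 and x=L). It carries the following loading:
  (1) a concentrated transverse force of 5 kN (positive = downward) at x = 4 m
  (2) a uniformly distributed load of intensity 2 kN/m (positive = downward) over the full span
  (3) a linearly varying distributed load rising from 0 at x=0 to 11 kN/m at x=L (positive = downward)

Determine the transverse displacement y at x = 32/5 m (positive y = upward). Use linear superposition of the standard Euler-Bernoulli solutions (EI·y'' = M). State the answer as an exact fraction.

y(32/5) = -1174458/48828125 m

Load 1 — point force P=5 kN at a=4 m (b=L-a=12):
  y_1 = -Pa²(L-x)²(3bL-(3b+a)(L-x))/(6L³EI)  [x>a] = -5·4²·(16-(32/5))²·(3·12·16-(3·12+4)·(16-(32/5)))/(6·16³·50000) = -18/15625 m
Load 2 — uniform load w=2 kN/m over full span:
  y_2 = -wx²(L-x)²/(24EI) = -2·(32/5)²·(16-(32/5))²/(24·50000) = -12288/1953125 m
Load 3 — triangular load w₀=11 kN/m (0→w₀ over full span):
  y_3 = -w₀x²(L-x)²(x+2L)/(120LEI) = -11·(32/5)²·(16-(32/5))²·((32/5)+2·16)/(120·16·50000) = -811008/48828125 m
Superposition: y = Σ y_i = -1174458/48828125 m ≈ -0.024053 m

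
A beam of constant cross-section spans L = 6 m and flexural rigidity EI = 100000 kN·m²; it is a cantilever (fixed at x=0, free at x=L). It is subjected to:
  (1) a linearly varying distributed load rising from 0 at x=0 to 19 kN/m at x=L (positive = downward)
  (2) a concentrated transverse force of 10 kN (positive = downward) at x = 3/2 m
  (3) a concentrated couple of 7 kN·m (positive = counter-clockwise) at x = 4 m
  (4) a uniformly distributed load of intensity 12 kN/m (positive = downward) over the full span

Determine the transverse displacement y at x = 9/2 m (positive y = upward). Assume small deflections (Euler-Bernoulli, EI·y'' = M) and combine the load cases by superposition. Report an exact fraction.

Load 1 — triangular load w₀=19 kN/m (0→w₀ over full span):
  y_1 = (w₀Lx³/12-w₀L²x²/6-w₀x⁵/(120L))/EI = (19·6·(9/2)³/12-19·6²·(9/2)²/6-19·(9/2)⁵/(120·6))/100000 = -3818259/256000000 m
Load 2 — point force P=10 kN at a=3/2 m (b=L-a=9/2):
  y_2 = -Pa²(3x-a)/(6EI)  [x>a] = -10·(3/2)²·(3·(9/2)-(3/2))/(6·100000) = -9/20000 m
Load 3 — applied couple M₀=7 kN·m at a=4 m (b=L-a=2):
  y_3 = M₀a(2x-a)/(2EI)  [x>a] = 7·4·(2·(9/2)-4)/(2·100000) = 7/10000 m
Load 4 — uniform load w=12 kN/m over full span:
  y_4 = -wx²(x²-4Lx+6L²)/(24EI) = -12·(9/2)²·((9/2)²-4·6·(9/2)+6·6²)/(24·100000) = -41553/3200000 m
Superposition: y = Σ y_i = -7078499/256000000 m ≈ -0.027650 m

y(9/2) = -7078499/256000000 m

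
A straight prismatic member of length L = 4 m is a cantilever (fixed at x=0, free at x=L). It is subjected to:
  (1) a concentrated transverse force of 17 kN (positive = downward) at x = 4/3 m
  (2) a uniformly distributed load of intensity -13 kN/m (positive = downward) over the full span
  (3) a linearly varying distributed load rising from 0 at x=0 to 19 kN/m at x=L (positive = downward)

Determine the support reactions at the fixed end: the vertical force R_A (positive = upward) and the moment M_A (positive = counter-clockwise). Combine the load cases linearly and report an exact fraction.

R_A = 3 kN, M_A = 20 kN·m

Load 1 — point force P=17 kN at a=4/3 m (b=L-a=8/3):
  R_A = P = 17 kN
  M_A = Pa = 17·(4/3) = 68/3 kN·m
Load 2 — uniform load w=-13 kN/m over full span:
  R_A = wL = (-13)·4 = -52 kN
  M_A = wL²/2 = (-13)·4²/2 = -104 kN·m
Load 3 — triangular load w₀=19 kN/m (0→w₀ over full span):
  R_A = w₀L/2 = 19·4/2 = 38 kN
  M_A = w₀L²/3 = 19·4²/3 = 304/3 kN·m
Superposition: R_A = 3 kN, M_A = 20 kN·m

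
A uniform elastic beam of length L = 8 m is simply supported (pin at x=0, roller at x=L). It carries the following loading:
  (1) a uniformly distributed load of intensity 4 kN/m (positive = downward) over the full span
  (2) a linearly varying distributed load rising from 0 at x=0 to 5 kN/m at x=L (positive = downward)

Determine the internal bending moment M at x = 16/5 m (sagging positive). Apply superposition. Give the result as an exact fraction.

Load 1 — uniform load w=4 kN/m over full span:
  M_1 = wx(L-x)/2 = 4·(16/5)·(8-(16/5))/2 = 768/25 kN·m
Load 2 — triangular load w₀=5 kN/m (0→w₀ over full span):
  M_2 = w₀Lx/6 - w₀x³/(6L) = 5·8·(16/5)/6 - 5·(16/5)³/(6·8) = 448/25 kN·m
Superposition: M = Σ M_i = 1216/25 kN·m ≈ 48.640000 kN·m

M(16/5) = 1216/25 kN·m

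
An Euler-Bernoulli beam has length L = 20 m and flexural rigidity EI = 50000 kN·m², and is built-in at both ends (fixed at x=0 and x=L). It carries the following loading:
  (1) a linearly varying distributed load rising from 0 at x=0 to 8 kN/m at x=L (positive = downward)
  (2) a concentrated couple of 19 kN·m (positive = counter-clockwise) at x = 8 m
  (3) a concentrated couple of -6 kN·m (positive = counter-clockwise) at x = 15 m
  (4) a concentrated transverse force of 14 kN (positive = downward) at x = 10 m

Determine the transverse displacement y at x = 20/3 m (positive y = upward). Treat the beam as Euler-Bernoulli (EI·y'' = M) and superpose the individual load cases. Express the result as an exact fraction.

y(20/3) = -1180463/36450000 m

Load 1 — triangular load w₀=8 kN/m (0→w₀ over full span):
  y_1 = -w₀x²(L-x)²(x+2L)/(120LEI) = -8·(20/3)²·(20-(20/3))²·((20/3)+2·20)/(120·20·50000) = -448/18225 m
Load 2 — applied couple M₀=19 kN·m at a=8 m (b=L-a=12):
  y_2 = (R_Ax³/6 - M_Ax²/2)/EI  [x≤a] with R_A=171/125, M_A=57/25 = ((171/125)·(20/3)³/6 - (57/25)·(20/3)²/2)/50000 = 19/56250 m
Load 3 — applied couple M₀=-6 kN·m at a=15 m (b=L-a=5):
  y_3 = (R_Ax³/6 - M_Ax²/2)/EI  [x≤a] with R_A=-27/80, M_A=-15/8 = ((-27/80)·(20/3)³/6 - (-15/8)·(20/3)²/2)/50000 = 1/2000 m
Load 4 — point force P=14 kN at a=10 m (b=L-a=10):
  y_4 = -Pb²x²(3aL-(3a+b)x)/(6L³EI)  [x≤a] = -14·10²·(20/3)²·(3·10·20-(3·10+10)·(20/3))/(6·20³·50000) = -7/810 m
Superposition: y = Σ y_i = -1180463/36450000 m ≈ -0.032386 m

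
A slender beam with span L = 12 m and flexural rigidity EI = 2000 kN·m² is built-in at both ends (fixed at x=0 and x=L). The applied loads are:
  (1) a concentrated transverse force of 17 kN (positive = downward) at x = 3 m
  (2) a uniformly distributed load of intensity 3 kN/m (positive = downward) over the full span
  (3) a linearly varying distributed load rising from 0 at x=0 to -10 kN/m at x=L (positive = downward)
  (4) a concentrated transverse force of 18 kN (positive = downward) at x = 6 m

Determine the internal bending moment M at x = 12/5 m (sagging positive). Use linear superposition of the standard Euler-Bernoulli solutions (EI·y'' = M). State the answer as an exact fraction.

Load 1 — point force P=17 kN at a=3 m (b=L-a=9):
  M_1 = Pb²(3a+b)x/L³ - Pab²/L²  [x≤a] = 17·9²·(3·3+9)·(12/5)/12³ - 17·3·9²/12² = 459/80 kN·m
Load 2 — uniform load w=3 kN/m over full span:
  M_2 = wLx/2 - wL²/12 - wx²/2 = 3·12·(12/5)/2 - 3·12²/12 - 3·(12/5)²/2 = -36/25 kN·m
Load 3 — triangular load w₀=-10 kN/m (0→w₀ over full span):
  M_3 = 3w₀Lx/20 - w₀L²/30 - w₀x³/(6L) = 3·(-10)·12·(12/5)/20 - (-10)·12²/30 - (-10)·(12/5)³/(6·12) = 168/25 kN·m
Load 4 — point force P=18 kN at a=6 m (b=L-a=6):
  M_4 = Pb²(3a+b)x/L³ - Pab²/L²  [x≤a] = 18·6²·(3·6+6)·(12/5)/12³ - 18·6·6²/12² = -27/5 kN·m
Superposition: M = Σ M_i = 2247/400 kN·m ≈ 5.617500 kN·m

M(12/5) = 2247/400 kN·m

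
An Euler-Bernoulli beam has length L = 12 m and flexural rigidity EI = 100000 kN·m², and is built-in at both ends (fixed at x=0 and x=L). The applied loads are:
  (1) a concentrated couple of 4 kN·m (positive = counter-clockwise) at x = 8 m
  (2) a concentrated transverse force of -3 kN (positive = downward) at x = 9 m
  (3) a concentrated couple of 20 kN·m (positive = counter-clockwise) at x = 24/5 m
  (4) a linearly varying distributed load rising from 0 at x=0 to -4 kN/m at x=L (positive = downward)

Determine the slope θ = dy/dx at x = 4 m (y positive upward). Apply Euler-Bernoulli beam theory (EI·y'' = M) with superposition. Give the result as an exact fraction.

Load 1 — applied couple M₀=4 kN·m at a=8 m (b=L-a=4):
  θ_1 = (R_Ax²/2 - M_Ax)/EI  [x≤a] with R_A=4/9, M_A=4/3 = ((4/9)·4²/2 - (4/3)·4)/100000 = -1/56250 rad
Load 2 — point force P=-3 kN at a=9 m (b=L-a=3):
  θ_2 = -Pb²x(2aL-(3a+b)x)/(2L³EI)  [x≤a] = -(-3)·3²·4·(2·9·12-(3·9+3)·4)/(2·12³·100000) = 3/100000 rad
Load 3 — applied couple M₀=20 kN·m at a=24/5 m (b=L-a=36/5):
  θ_3 = (R_Ax²/2 - M_Ax)/EI  [x≤a] with R_A=12/5, M_A=12/5 = ((12/5)·4²/2 - (12/5)·4)/100000 = 3/31250 rad
Load 4 — triangular load w₀=-4 kN/m (0→w₀ over full span):
  θ_4 = -w₀(2x(L-x)(L-2x)(x+2L)+x²(L-x)²)/(120LEI) = -(-4)·(2·4·(12-4)·(12-2·4)·(4+2·12)+4²·(12-4)²)/(120·12·100000) = 32/140625 rad
Superposition: θ = Σ θ_i = 1511/4500000 rad ≈ 0.000336 rad

θ(4) = 1511/4500000 rad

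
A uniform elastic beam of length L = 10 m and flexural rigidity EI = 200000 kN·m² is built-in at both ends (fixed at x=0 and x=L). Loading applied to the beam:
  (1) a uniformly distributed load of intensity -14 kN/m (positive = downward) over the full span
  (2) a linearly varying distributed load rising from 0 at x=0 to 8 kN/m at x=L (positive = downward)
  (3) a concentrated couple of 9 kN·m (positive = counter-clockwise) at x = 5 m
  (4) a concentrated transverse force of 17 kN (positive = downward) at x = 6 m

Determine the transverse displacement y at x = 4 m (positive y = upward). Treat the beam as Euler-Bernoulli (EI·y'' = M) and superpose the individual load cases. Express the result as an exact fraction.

y(4) = 32533/37500000 m

Load 1 — uniform load w=-14 kN/m over full span:
  y_1 = -wx²(L-x)²/(24EI) = -(-14)·4²·(10-4)²/(24·200000) = 21/12500 m
Load 2 — triangular load w₀=8 kN/m (0→w₀ over full span):
  y_2 = -w₀x²(L-x)²(x+2L)/(120LEI) = -8·4²·(10-4)²·(4+2·10)/(120·10·200000) = -36/78125 m
Load 3 — applied couple M₀=9 kN·m at a=5 m (b=L-a=5):
  y_3 = (R_Ax³/6 - M_Ax²/2)/EI  [x≤a] with R_A=27/20, M_A=9/4 = ((27/20)·4³/6 - (9/4)·4²/2)/200000 = -9/500000 m
Load 4 — point force P=17 kN at a=6 m (b=L-a=4):
  y_4 = -Pb²x²(3aL-(3a+b)x)/(6L³EI)  [x≤a] = -17·4²·4²·(3·6·10-(3·6+4)·4)/(6·10³·200000) = -391/1171875 m
Superposition: y = Σ y_i = 32533/37500000 m ≈ 0.000868 m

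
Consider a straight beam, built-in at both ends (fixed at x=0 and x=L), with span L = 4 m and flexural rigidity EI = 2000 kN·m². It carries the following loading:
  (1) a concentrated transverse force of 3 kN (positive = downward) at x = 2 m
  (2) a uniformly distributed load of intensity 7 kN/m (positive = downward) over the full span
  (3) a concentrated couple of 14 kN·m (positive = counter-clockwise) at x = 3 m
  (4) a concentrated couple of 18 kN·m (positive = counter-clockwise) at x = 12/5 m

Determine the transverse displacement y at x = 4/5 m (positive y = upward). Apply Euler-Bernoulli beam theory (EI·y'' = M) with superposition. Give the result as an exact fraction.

Load 1 — point force P=3 kN at a=2 m (b=L-a=2):
  y_1 = -Pb²x²(3aL-(3a+b)x)/(6L³EI)  [x≤a] = -3·2²·(4/5)²·(3·2·4-(3·2+2)·(4/5))/(6·4³·2000) = -11/62500 m
Load 2 — uniform load w=7 kN/m over full span:
  y_2 = -wx²(L-x)²/(24EI) = -7·(4/5)²·(4-(4/5))²/(24·2000) = -224/234375 m
Load 3 — applied couple M₀=14 kN·m at a=3 m (b=L-a=1):
  y_3 = (R_Ax³/6 - M_Ax²/2)/EI  [x≤a] with R_A=63/16, M_A=35/8 = ((63/16)·(4/5)³/6 - (35/8)·(4/5)²/2)/2000 = -133/250000 m
Load 4 — applied couple M₀=18 kN·m at a=12/5 m (b=L-a=8/5):
  y_4 = (R_Ax³/6 - M_Ax²/2)/EI  [x≤a] with R_A=162/25, M_A=144/25 = ((162/25)·(4/5)³/6 - (144/25)·(4/5)²/2)/2000 = -252/390625 m
Superposition: y = Σ y_i = -43291/18750000 m ≈ -0.002309 m

y(4/5) = -43291/18750000 m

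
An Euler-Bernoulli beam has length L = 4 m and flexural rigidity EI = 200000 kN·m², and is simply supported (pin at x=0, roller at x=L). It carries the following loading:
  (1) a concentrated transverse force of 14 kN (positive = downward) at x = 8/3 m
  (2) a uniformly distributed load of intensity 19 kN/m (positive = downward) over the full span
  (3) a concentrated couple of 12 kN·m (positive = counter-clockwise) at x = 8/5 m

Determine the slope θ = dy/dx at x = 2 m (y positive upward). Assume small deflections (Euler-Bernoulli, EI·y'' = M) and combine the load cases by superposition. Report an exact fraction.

Load 1 — point force P=14 kN at a=8/3 m (b=L-a=4/3):
  θ_1 = -Pb(L²-b²-3x²)/(6LEI)  [x≤a] = -14·(4/3)·(4²-(4/3)²-3·2²)/(6·4·200000) = -7/810000 rad
Load 2 — uniform load w=19 kN/m over full span:
  θ_2 = -w(L³-6Lx²+4x³)/(24EI) = -19·(4³-6·4·2²+4·2³)/(24·200000) = 0 rad
Load 3 — applied couple M₀=12 kN·m at a=8/5 m (b=L-a=12/5):
  θ_3 = (M₀x²/(2L)-M₀(x-a)+C₁)/EI  [x>a] with C₁=M₀(3b²-L²)/(6L)=16/25 = (12·2²/(2·4)-12·(2-(8/5))+(16/25))/200000 = 23/2500000 rad
Superposition: θ = Σ θ_i = 113/202500000 rad ≈ 0.000001 rad

θ(2) = 113/202500000 rad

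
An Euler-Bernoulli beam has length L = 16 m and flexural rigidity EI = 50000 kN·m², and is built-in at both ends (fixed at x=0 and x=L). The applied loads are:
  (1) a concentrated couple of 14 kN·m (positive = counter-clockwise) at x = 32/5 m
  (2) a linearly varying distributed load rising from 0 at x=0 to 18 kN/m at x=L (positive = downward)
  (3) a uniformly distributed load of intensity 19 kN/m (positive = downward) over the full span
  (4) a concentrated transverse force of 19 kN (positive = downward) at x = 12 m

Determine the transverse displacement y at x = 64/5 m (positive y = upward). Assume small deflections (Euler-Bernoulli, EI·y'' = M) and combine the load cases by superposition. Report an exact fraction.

y(64/5) = -6293294/146484375 m

Load 1 — applied couple M₀=14 kN·m at a=32/5 m (b=L-a=48/5):
  y_1 = (R_Ax³/6 - M_Ax²/2 - M₀(x-a)²/2)/EI  [x>a] with R_A=63/50, M_A=42/25 = ((63/50)·(64/5)³/6 - (42/25)·(64/5)²/2 - 14·((64/5)-(32/5))²/2)/50000 = 3136/9765625 m
Load 2 — triangular load w₀=18 kN/m (0→w₀ over full span):
  y_2 = -w₀x²(L-x)²(x+2L)/(120LEI) = -18·(64/5)²·(16-(64/5))²·((64/5)+2·16)/(120·16·50000) = -688128/48828125 m
Load 3 — uniform load w=19 kN/m over full span:
  y_3 = -wx²(L-x)²/(24EI) = -19·(64/5)²·(16-(64/5))²/(24·50000) = -155648/5859375 m
Load 4 — point force P=19 kN at a=12 m (b=L-a=4):
  y_4 = -Pa²(L-x)²(3bL-(3b+a)(L-x))/(6L³EI)  [x>a] = -19·12²·(16-(64/5))²·(3·4·16-(3·4+12)·(16-(64/5)))/(6·16³·50000) = -1026/390625 m
Superposition: y = Σ y_i = -6293294/146484375 m ≈ -0.042962 m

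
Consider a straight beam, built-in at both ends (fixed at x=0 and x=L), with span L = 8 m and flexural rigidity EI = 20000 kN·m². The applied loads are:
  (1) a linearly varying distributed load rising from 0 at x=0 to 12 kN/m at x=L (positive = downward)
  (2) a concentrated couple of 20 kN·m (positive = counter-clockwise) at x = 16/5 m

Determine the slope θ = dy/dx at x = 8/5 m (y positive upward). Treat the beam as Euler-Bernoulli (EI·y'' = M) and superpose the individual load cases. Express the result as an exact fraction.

θ(8/5) = -433/390625 rad

Load 1 — triangular load w₀=12 kN/m (0→w₀ over full span):
  θ_1 = -w₀(2x(L-x)(L-2x)(x+2L)+x²(L-x)²)/(120LEI) = -12·(2·(8/5)·(8-(8/5))·(8-2·(8/5))·((8/5)+2·8)+(8/5)²·(8-(8/5))²)/(120·8·20000) = -448/390625 rad
Load 2 — applied couple M₀=20 kN·m at a=16/5 m (b=L-a=24/5):
  θ_2 = (R_Ax²/2 - M_Ax)/EI  [x≤a] with R_A=18/5, M_A=12/5 = ((18/5)·(8/5)²/2 - (12/5)·(8/5))/20000 = 3/78125 rad
Superposition: θ = Σ θ_i = -433/390625 rad ≈ -0.001108 rad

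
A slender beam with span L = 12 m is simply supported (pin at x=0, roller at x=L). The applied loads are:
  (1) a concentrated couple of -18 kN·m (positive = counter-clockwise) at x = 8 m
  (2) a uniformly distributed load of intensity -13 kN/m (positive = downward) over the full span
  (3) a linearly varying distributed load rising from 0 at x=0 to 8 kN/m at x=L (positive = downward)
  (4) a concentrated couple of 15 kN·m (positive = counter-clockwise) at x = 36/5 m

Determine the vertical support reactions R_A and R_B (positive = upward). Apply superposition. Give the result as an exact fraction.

R_A = -249/4 kN, R_B = -183/4 kN

Load 1 — applied couple M₀=-18 kN·m at a=8 m (b=L-a=4):
  R_A = M₀/L = (-18)/12 = -3/2 kN
  R_B = -M₀/L = -(-18)/12 = 3/2 kN
Load 2 — uniform load w=-13 kN/m over full span:
  R_A = wL/2 = (-13)·12/2 = -78 kN
  R_B = wL/2 = (-13)·12/2 = -78 kN
Load 3 — triangular load w₀=8 kN/m (0→w₀ over full span):
  R_A = w₀L/6 = 8·12/6 = 16 kN
  R_B = w₀L/3 = 8·12/3 = 32 kN
Load 4 — applied couple M₀=15 kN·m at a=36/5 m (b=L-a=24/5):
  R_A = M₀/L = 15/12 = 5/4 kN
  R_B = -M₀/L = -15/12 = -5/4 kN
Superposition: R_A = -249/4 kN, R_B = -183/4 kN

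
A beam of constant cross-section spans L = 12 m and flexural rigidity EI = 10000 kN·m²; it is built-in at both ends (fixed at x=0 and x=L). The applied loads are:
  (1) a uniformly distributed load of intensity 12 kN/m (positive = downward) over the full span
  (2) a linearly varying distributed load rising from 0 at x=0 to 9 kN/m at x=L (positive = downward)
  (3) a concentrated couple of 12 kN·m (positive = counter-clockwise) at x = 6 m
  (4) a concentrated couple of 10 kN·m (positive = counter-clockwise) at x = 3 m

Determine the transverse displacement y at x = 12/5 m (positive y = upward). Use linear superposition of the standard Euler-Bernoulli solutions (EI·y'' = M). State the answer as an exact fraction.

Load 1 — uniform load w=12 kN/m over full span:
  y_1 = -wx²(L-x)²/(24EI) = -12·(12/5)²·(12-(12/5))²/(24·10000) = -10368/390625 m
Load 2 — triangular load w₀=9 kN/m (0→w₀ over full span):
  y_2 = -w₀x²(L-x)²(x+2L)/(120LEI) = -9·(12/5)²·(12-(12/5))²·((12/5)+2·12)/(120·12·10000) = -85536/9765625 m
Load 3 — applied couple M₀=12 kN·m at a=6 m (b=L-a=6):
  y_3 = (R_Ax³/6 - M_Ax²/2)/EI  [x≤a] with R_A=3/2, M_A=3 = ((3/2)·(12/5)³/6 - 3·(12/5)²/2)/10000 = -81/156250 m
Load 4 — applied couple M₀=10 kN·m at a=3 m (b=L-a=9):
  y_4 = (R_Ax³/6 - M_Ax²/2)/EI  [x≤a] with R_A=15/16, M_A=-15/8 = ((15/16)·(12/5)³/6 - (-15/8)·(12/5)²/2)/10000 = 189/250000 m
Superposition: y = Σ y_i = -5478651/156250000 m ≈ -0.035063 m

y(12/5) = -5478651/156250000 m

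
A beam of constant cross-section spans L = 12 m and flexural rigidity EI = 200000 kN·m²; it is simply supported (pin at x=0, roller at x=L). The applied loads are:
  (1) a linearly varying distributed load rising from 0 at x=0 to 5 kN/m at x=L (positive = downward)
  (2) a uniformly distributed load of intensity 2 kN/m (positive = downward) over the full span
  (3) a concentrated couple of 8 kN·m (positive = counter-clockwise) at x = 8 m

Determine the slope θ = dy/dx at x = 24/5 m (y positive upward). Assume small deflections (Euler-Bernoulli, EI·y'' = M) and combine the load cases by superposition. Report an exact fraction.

Load 1 — triangular load w₀=5 kN/m (0→w₀ over full span):
  θ_1 = -w₀(7L⁴-30L²x²+15x⁴)/(360LEI) = -5·(7·12⁴-30·12²·(24/5)²+15·(24/5)⁴)/(360·12·200000) = -969/3125000 rad
Load 2 — uniform load w=2 kN/m over full span:
  θ_2 = -w(L³-6Lx²+4x³)/(24EI) = -2·(12³-6·12·(24/5)²+4·(24/5)³)/(24·200000) = -333/1562500 rad
Load 3 — applied couple M₀=8 kN·m at a=8 m (b=L-a=4):
  θ_3 = (M₀x²/(2L)+C₁)/EI  [x≤a] with C₁=M₀(3b²-L²)/(6L)=-32/3 = (8·(24/5)²/(2·12)+(-32/3))/200000 = -7/468750 rad
Superposition: θ = Σ θ_i = -1009/1875000 rad ≈ -0.000538 rad

θ(24/5) = -1009/1875000 rad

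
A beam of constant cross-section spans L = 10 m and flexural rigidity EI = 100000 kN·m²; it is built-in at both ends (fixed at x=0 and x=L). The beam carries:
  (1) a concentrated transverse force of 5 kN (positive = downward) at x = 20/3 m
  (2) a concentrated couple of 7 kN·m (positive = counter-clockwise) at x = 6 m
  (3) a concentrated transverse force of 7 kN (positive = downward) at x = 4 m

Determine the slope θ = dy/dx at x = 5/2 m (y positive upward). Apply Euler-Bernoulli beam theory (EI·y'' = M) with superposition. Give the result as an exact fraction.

Load 1 — point force P=5 kN at a=20/3 m (b=L-a=10/3):
  θ_1 = -Pb²x(2aL-(3a+b)x)/(2L³EI)  [x≤a] = -5·(10/3)²·(5/2)·(2·(20/3)·10-(3·(20/3)+(10/3))·(5/2))/(2·10³·100000) = -1/19200 rad
Load 2 — applied couple M₀=7 kN·m at a=6 m (b=L-a=4):
  θ_2 = (R_Ax²/2 - M_Ax)/EI  [x≤a] with R_A=126/125, M_A=56/25 = ((126/125)·(5/2)²/2 - (56/25)·(5/2))/100000 = -49/2000000 rad
Load 3 — point force P=7 kN at a=4 m (b=L-a=6):
  θ_3 = -Pb²x(2aL-(3a+b)x)/(2L³EI)  [x≤a] = -7·6²·(5/2)·(2·4·10-(3·4+6)·(5/2))/(2·10³·100000) = -441/4000000 rad
Superposition: θ = Σ θ_i = -1121/6000000 rad ≈ -0.000187 rad

θ(5/2) = -1121/6000000 rad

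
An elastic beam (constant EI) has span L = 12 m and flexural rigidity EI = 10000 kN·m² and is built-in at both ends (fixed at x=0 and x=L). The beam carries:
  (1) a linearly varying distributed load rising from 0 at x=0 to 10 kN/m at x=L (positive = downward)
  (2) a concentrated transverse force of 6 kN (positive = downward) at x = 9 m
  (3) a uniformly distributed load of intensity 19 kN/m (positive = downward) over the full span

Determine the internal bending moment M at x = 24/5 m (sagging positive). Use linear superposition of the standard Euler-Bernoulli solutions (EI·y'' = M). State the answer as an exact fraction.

Load 1 — triangular load w₀=10 kN/m (0→w₀ over full span):
  M_1 = 3w₀Lx/20 - w₀L²/30 - w₀x³/(6L) = 3·10·12·(24/5)/20 - 10·12²/30 - 10·(24/5)³/(6·12) = 576/25 kN·m
Load 2 — point force P=6 kN at a=9 m (b=L-a=3):
  M_2 = Pb²(3a+b)x/L³ - Pab²/L²  [x≤a] = 6·3²·(3·9+3)·(24/5)/12³ - 6·9·3²/12² = 9/8 kN·m
Load 3 — uniform load w=19 kN/m over full span:
  M_3 = wLx/2 - wL²/12 - wx²/2 = 19·12·(24/5)/2 - 19·12²/12 - 19·(24/5)²/2 = 2508/25 kN·m
Superposition: M = Σ M_i = 24897/200 kN·m ≈ 124.485000 kN·m

M(24/5) = 24897/200 kN·m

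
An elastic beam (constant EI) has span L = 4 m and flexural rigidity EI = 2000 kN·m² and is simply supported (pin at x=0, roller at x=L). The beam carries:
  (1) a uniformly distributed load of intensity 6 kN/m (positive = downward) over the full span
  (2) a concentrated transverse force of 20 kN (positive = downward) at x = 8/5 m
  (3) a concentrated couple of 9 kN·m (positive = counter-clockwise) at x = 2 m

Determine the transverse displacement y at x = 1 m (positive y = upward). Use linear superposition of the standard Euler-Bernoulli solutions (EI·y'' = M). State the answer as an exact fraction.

y(1) = -6771/400000 m

Load 1 — uniform load w=6 kN/m over full span:
  y_1 = -wx(L³-2Lx²+x³)/(24EI) = -6·1·(4³-2·4·1²+1³)/(24·2000) = -57/8000 m
Load 2 — point force P=20 kN at a=8/5 m (b=L-a=12/5):
  y_2 = -Pbx(L²-b²-x²)/(6LEI)  [x≤a] = -20·(12/5)·1·(4²-(12/5)²-1²)/(6·4·2000) = -231/25000 m
Load 3 — applied couple M₀=9 kN·m at a=2 m (b=L-a=2):
  y_3 = (M₀x³/(6L)+C₁x)/EI  [x≤a] with C₁=M₀(3b²-L²)/(6L)=-3/2 = (9·1³/(6·4)+(-3/2)·1)/2000 = -9/16000 m
Superposition: y = Σ y_i = -6771/400000 m ≈ -0.016928 m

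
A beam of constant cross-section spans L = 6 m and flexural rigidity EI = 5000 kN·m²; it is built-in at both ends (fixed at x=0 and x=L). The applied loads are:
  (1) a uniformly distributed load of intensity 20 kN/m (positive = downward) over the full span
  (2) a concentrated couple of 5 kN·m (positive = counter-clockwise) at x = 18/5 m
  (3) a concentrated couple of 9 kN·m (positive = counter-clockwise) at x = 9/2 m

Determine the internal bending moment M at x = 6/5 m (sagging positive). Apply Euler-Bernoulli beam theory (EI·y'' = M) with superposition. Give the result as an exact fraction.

M(6/5) = -1339/400 kN·m

Load 1 — uniform load w=20 kN/m over full span:
  M_1 = wLx/2 - wL²/12 - wx²/2 = 20·6·(6/5)/2 - 20·6²/12 - 20·(6/5)²/2 = -12/5 kN·m
Load 2 — applied couple M₀=5 kN·m at a=18/5 m (b=L-a=12/5):
  M_2 = R_Ax - M_A  [x≤a] with R_A=6/5, M_A=8/5 = (6/5)·(6/5) - (8/5) = -4/25 kN·m
Load 3 — applied couple M₀=9 kN·m at a=9/2 m (b=L-a=3/2):
  M_3 = R_Ax - M_A  [x≤a] with R_A=27/16, M_A=45/16 = (27/16)·(6/5) - (45/16) = -63/80 kN·m
Superposition: M = Σ M_i = -1339/400 kN·m ≈ -3.347500 kN·m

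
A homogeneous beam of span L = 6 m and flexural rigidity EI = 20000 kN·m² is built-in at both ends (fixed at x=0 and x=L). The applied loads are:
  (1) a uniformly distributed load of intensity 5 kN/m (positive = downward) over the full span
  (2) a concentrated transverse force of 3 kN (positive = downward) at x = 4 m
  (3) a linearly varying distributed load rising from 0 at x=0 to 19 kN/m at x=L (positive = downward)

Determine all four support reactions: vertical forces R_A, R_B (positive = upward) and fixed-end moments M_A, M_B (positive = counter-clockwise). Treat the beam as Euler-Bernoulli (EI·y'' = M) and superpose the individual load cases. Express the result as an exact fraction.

R_A = 2959/90 kN, M_A = 587/15 kN·m, R_B = 5141/90 kN, M_B = -778/15 kN·m

Load 1 — uniform load w=5 kN/m over full span:
  R_A = wL/2 = 5·6/2 = 15 kN
  M_A = wL²/12 = 5·6²/12 = 15 kN·m
  R_B = wL/2 = 5·6/2 = 15 kN
  M_B = -wL²/12 = -5·6²/12 = -15 kN·m
Load 2 — point force P=3 kN at a=4 m (b=L-a=2):
  R_A = Pb²(3a+b)/L³ = 3·2²·(3·4+2)/6³ = 7/9 kN
  M_A = Pab²/L² = 3·4·2²/6² = 4/3 kN·m
  R_B = Pa²(a+3b)/L³ = 3·4²·(4+3·2)/6³ = 20/9 kN
  M_B = -Pa²b/L² = -3·4²·2/6² = -8/3 kN·m
Load 3 — triangular load w₀=19 kN/m (0→w₀ over full span):
  R_A = 3w₀L/20 = 3·19·6/20 = 171/10 kN
  M_A = w₀L²/30 = 19·6²/30 = 114/5 kN·m
  R_B = 7w₀L/20 = 7·19·6/20 = 399/10 kN
  M_B = -w₀L²/20 = -19·6²/20 = -171/5 kN·m
Superposition: R_A = 2959/90 kN, M_A = 587/15 kN·m, R_B = 5141/90 kN, M_B = -778/15 kN·m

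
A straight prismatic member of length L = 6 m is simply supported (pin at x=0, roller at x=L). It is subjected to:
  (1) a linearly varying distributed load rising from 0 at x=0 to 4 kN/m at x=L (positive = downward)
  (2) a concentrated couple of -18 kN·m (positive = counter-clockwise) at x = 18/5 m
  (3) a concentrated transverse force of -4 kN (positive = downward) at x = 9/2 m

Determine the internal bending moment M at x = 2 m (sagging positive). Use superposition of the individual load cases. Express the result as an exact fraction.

M(2) = -8/9 kN·m

Load 1 — triangular load w₀=4 kN/m (0→w₀ over full span):
  M_1 = w₀Lx/6 - w₀x³/(6L) = 4·6·2/6 - 4·2³/(6·6) = 64/9 kN·m
Load 2 — applied couple M₀=-18 kN·m at a=18/5 m (b=L-a=12/5):
  M_2 = M₀x/L  [x≤a] = (-18)·2/6 = -6 kN·m
Load 3 — point force P=-4 kN at a=9/2 m (b=L-a=3/2):
  M_3 = Pbx/L  [x≤a] = (-4)·(3/2)·2/6 = -2 kN·m
Superposition: M = Σ M_i = -8/9 kN·m ≈ -0.888889 kN·m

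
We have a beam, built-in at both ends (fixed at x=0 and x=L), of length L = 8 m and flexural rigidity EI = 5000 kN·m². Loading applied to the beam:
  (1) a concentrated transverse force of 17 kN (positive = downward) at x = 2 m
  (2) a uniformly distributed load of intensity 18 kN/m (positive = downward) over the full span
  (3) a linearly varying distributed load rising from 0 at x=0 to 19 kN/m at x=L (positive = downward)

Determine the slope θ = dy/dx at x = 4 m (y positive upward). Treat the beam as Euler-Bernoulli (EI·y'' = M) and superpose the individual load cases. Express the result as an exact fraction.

Load 1 — point force P=17 kN at a=2 m (b=L-a=6):
  θ_1 = Pa²(L-x)(2bL-(3b+a)(L-x))/(2L³EI)  [x>a] = 17·2²·(8-4)·(2·6·8-(3·6+2)·(8-4))/(2·8³·5000) = 17/20000 rad
Load 2 — uniform load w=18 kN/m over full span:
  θ_2 = -wx(L-x)(L-2x)/(12EI) = -18·4·(8-4)·(8-2·4)/(12·5000) = 0 rad
Load 3 — triangular load w₀=19 kN/m (0→w₀ over full span):
  θ_3 = -w₀(2x(L-x)(L-2x)(x+2L)+x²(L-x)²)/(120LEI) = -19·(2·4·(8-4)·(8-2·4)·(4+2·8)+4²·(8-4)²)/(120·8·5000) = -19/18750 rad
Superposition: θ = Σ θ_i = -49/300000 rad ≈ -0.000163 rad

θ(4) = -49/300000 rad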